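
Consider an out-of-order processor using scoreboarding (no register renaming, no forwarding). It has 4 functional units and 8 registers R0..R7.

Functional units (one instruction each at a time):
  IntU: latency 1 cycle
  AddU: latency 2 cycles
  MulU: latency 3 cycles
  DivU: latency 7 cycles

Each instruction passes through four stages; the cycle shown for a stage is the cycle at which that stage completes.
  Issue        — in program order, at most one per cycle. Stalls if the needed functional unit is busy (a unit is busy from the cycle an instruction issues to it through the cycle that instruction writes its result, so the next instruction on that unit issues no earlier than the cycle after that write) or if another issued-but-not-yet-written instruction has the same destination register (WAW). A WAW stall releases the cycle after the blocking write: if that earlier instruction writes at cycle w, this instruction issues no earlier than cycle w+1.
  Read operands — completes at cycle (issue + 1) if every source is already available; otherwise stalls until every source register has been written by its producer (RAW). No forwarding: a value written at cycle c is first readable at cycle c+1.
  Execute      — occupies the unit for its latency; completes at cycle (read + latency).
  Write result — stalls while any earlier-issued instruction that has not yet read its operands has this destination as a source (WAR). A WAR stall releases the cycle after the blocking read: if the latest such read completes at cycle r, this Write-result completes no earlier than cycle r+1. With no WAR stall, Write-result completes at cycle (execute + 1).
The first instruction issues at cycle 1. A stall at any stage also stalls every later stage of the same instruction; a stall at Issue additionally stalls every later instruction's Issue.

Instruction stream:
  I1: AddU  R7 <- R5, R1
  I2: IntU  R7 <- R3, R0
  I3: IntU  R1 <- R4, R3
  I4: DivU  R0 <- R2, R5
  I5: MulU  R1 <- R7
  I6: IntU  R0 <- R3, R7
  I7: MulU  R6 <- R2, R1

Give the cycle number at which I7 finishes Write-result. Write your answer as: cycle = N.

cycle = 27

cycle 1: I1→AddU
cycle 2: I1 RO
cycle 4: I1 EX
cycle 5: I1 WR R7
cycle 6: I2→IntU
cycle 7: I2 RO
cycle 8: I2 EX
cycle 9: I2 WR R7
cycle 10: I3→IntU
cycle 11: I3 RO, I4→DivU
cycle 12: I3 EX, I4 RO
cycle 13: I3 WR R1
cycle 14: I5→MulU
cycle 15: I5 RO
cycle 18: I5 EX
cycle 19: I4 EX, I5 WR R1
cycle 20: I4 WR R0
cycle 21: I6→IntU
cycle 22: I6 RO, I7→MulU
cycle 23: I6 EX, I7 RO
cycle 24: I6 WR R0
cycle 26: I7 EX
cycle 27: I7 WR R6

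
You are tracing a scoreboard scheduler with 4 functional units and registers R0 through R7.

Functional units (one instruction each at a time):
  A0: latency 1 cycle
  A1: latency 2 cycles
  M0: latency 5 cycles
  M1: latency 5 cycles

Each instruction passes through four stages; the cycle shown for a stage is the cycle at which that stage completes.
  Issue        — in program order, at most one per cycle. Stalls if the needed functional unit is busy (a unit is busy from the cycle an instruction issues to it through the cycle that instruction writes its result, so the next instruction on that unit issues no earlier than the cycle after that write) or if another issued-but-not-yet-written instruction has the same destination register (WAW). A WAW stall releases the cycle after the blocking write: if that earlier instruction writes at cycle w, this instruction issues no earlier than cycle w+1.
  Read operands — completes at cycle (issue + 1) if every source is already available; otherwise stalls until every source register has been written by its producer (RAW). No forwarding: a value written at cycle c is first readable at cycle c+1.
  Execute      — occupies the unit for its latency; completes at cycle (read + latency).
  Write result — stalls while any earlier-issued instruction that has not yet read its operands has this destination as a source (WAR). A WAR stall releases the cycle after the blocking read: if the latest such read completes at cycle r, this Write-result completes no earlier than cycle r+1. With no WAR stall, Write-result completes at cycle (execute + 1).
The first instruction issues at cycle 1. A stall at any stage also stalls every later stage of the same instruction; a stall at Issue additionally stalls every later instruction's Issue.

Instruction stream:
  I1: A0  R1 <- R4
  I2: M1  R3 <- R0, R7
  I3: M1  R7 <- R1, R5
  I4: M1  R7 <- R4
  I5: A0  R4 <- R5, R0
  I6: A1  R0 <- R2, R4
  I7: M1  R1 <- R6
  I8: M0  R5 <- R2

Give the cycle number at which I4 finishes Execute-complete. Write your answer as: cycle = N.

cycle = 24

  I1 | 1 | 2 | 3 | 4
  I2 | 2 | 3 | 8 | 9
  I3 | 10 | 11 | 16 | 17   struct: M1 busy until I2 writes@9
  I4 | 18 | 19 | 24 | 25   struct: M1 busy until I3 writes@17
  I5 | 19 | 20 | 21 | 22
  I6 | 20 | 23 | 25 | 26   RAW R4: wait I5 write@22
  I7 | 26 | 27 | 32 | 33   struct: M1 busy until I4 writes@25
  I8 | 27 | 28 | 33 | 34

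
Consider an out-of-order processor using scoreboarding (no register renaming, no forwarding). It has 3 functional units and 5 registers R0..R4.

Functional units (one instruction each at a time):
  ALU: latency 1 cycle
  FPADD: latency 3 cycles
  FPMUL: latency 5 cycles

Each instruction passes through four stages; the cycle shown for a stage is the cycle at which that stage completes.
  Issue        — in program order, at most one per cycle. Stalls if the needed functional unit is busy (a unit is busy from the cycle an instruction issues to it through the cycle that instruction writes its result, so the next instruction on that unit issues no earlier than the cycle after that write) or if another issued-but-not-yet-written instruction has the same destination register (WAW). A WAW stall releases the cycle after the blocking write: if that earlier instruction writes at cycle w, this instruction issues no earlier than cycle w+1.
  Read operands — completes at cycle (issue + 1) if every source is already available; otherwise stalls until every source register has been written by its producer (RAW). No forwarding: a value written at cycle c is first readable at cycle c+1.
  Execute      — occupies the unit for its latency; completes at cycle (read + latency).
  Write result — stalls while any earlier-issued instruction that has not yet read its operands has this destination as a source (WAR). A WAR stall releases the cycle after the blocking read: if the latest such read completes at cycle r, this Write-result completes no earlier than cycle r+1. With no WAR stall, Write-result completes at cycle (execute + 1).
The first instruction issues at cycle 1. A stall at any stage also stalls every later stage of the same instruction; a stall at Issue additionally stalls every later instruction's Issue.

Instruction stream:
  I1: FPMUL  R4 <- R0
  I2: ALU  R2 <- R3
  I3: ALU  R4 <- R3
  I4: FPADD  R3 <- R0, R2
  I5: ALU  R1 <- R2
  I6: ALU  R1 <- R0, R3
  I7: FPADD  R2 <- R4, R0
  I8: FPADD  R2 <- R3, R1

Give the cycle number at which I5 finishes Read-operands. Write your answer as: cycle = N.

t=1  I1→FPMUL
t=2  I1 RO · I2→ALU
t=3  I2 RO
t=4  I2 EX
t=5  I2 WR R2
t=7  I1 EX
t=8  I1 WR R4
t=9  I3→ALU
t=10  I3 RO · I4→FPADD
t=11  I3 EX · I4 RO
t=12  I3 WR R4
t=13  I5→ALU
t=14  I4 EX · I5 RO
t=15  I4 WR R3 · I5 EX
t=16  I5 WR R1
t=17  I6→ALU
t=18  I6 RO · I7→FPADD
t=19  I6 EX · I7 RO
t=20  I6 WR R1
t=22  I7 EX
t=23  I7 WR R2
t=24  I8→FPADD
t=25  I8 RO
t=28  I8 EX
t=29  I8 WR R2

cycle = 14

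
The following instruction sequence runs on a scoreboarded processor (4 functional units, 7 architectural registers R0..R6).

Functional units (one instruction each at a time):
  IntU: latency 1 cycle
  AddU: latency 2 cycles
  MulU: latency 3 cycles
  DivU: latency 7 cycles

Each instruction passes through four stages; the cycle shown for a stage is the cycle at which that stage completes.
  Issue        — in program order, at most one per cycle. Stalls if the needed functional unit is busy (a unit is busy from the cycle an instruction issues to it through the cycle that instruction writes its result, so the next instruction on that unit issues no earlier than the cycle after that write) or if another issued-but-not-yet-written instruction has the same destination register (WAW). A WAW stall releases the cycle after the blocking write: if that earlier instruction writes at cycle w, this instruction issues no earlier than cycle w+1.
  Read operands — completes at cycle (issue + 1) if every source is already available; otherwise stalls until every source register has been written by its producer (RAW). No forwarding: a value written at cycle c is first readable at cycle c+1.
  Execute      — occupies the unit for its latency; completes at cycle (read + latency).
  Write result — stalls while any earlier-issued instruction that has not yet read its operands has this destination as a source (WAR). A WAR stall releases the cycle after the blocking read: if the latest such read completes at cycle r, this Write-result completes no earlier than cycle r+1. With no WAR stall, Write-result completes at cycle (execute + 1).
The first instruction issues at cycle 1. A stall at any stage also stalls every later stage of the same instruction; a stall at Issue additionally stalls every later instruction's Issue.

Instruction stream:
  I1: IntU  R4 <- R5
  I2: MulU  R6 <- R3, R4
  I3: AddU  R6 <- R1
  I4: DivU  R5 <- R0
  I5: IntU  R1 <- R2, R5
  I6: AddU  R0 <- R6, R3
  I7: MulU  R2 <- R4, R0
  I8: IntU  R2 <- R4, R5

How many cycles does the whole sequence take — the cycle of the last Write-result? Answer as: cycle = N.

[1] I1→IntU
[2] I1 RO · I2→MulU
[3] I1 EX
[4] I1 WR R4
[5] I2 RO
[8] I2 EX
[9] I2 WR R6
[10] I3→AddU
[11] I3 RO · I4→DivU
[12] I4 RO · I5→IntU
[13] I3 EX
[14] I3 WR R6
[15] I6→AddU
[16] I6 RO · I7→MulU
[18] I6 EX
[19] I4 EX · I6 WR R0
[20] I4 WR R5 · I7 RO
[21] I5 RO
[22] I5 EX
[23] I5 WR R1 · I7 EX
[24] I7 WR R2
[25] I8→IntU
[26] I8 RO
[27] I8 EX
[28] I8 WR R2

cycle = 28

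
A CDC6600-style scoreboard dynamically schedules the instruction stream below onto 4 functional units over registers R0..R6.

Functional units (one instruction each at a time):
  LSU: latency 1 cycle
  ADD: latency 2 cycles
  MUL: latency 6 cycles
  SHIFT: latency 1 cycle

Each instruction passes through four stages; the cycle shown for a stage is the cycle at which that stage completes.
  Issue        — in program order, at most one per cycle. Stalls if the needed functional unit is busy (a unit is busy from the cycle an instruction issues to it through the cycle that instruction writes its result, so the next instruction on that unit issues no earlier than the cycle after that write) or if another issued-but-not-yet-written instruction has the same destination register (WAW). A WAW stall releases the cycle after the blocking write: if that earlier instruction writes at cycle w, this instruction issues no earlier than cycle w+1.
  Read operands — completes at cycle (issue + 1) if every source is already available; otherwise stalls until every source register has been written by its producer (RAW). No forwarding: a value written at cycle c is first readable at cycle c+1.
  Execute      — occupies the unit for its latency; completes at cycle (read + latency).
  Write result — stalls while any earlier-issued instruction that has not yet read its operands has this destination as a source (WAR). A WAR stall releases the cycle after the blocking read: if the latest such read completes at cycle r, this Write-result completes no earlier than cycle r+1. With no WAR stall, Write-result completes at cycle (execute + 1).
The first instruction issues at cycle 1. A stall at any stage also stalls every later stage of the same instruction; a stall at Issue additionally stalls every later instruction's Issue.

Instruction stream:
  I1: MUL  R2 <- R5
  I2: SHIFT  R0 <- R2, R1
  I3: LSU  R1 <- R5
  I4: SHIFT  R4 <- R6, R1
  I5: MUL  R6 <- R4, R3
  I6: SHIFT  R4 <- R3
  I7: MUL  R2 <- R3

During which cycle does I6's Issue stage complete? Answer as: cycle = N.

cycle = 17

t=1  I1→MUL
t=2  I1 RO · I2→SHIFT
t=3  I3→LSU
t=4  I3 RO
t=5  I3 EX
t=8  I1 EX
t=9  I1 WR R2
t=10  I2 RO
t=11  I2 EX · I3 WR R1
t=12  I2 WR R0
t=13  I4→SHIFT
t=14  I4 RO · I5→MUL
t=15  I4 EX
t=16  I4 WR R4
t=17  I5 RO · I6→SHIFT
t=18  I6 RO
t=19  I6 EX
t=20  I6 WR R4
t=23  I5 EX
t=24  I5 WR R6
t=25  I7→MUL
t=26  I7 RO
t=32  I7 EX
t=33  I7 WR R2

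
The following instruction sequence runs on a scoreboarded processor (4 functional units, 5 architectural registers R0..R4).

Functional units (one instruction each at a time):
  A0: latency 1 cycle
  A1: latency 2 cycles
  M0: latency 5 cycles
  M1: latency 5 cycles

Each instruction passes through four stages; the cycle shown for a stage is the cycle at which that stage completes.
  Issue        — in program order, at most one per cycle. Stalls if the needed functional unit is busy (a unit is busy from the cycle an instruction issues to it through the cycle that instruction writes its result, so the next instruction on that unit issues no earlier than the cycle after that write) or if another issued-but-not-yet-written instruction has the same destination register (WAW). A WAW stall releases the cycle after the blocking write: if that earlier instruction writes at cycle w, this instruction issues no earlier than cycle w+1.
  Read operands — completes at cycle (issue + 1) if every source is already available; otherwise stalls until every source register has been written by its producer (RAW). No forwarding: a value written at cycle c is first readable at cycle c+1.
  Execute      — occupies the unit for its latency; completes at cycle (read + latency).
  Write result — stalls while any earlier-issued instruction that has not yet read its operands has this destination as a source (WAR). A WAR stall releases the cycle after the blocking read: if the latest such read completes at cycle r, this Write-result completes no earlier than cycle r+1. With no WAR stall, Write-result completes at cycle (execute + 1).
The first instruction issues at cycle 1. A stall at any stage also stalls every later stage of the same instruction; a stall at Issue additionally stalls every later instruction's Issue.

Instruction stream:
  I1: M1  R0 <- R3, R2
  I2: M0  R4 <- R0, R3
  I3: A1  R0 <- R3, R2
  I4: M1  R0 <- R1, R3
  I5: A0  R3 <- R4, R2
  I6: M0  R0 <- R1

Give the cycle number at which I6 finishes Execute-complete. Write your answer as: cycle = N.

I1 -> (1, 2, 7, 8)
I2 -> (2, 9, 14, 15)  // RAW R0: wait I1 write@8
I3 -> (9, 10, 12, 13)  // WAW R0: wait I1 write@8
I4 -> (14, 15, 20, 21)  // WAW R0: wait I3 write@13
I5 -> (15, 16, 17, 18)
I6 -> (22, 23, 28, 29)  // WAW R0: wait I4 write@21

cycle = 28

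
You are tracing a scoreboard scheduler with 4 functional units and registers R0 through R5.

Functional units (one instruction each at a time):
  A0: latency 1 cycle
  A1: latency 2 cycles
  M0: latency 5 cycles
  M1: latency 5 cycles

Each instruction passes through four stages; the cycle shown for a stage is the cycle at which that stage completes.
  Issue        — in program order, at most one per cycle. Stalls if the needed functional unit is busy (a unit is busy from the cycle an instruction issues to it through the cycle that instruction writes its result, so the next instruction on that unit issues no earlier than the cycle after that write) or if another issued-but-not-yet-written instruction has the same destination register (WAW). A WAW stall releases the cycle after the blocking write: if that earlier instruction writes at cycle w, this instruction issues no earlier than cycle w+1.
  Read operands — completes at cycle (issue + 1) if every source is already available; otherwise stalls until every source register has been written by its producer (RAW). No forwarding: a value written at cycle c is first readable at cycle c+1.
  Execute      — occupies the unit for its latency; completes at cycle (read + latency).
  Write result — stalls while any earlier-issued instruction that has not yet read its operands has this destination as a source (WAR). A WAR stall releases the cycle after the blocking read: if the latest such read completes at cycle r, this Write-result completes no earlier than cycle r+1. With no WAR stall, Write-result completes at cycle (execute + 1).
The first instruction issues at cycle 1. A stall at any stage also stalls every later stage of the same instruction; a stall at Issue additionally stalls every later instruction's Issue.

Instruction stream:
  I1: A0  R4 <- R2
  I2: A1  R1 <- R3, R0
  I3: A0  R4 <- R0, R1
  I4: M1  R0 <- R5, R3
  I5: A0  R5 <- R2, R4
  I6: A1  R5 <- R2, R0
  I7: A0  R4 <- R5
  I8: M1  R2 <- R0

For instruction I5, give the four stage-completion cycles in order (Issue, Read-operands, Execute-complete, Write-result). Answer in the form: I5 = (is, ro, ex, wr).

I5 = (10, 11, 12, 13)

cycle 1: I1→A0
cycle 2: I1 RO; I2→A1
cycle 3: I1 EX; I2 RO
cycle 4: I1 WR R4
cycle 5: I2 EX; I3→A0
cycle 6: I2 WR R1; I4→M1
cycle 7: I3 RO; I4 RO
cycle 8: I3 EX
cycle 9: I3 WR R4
cycle 10: I5→A0
cycle 11: I5 RO
cycle 12: I4 EX; I5 EX
cycle 13: I4 WR R0; I5 WR R5
cycle 14: I6→A1
cycle 15: I6 RO; I7→A0
cycle 16: I8→M1
cycle 17: I6 EX; I8 RO
cycle 18: I6 WR R5
cycle 19: I7 RO
cycle 20: I7 EX
cycle 21: I7 WR R4
cycle 22: I8 EX
cycle 23: I8 WR R2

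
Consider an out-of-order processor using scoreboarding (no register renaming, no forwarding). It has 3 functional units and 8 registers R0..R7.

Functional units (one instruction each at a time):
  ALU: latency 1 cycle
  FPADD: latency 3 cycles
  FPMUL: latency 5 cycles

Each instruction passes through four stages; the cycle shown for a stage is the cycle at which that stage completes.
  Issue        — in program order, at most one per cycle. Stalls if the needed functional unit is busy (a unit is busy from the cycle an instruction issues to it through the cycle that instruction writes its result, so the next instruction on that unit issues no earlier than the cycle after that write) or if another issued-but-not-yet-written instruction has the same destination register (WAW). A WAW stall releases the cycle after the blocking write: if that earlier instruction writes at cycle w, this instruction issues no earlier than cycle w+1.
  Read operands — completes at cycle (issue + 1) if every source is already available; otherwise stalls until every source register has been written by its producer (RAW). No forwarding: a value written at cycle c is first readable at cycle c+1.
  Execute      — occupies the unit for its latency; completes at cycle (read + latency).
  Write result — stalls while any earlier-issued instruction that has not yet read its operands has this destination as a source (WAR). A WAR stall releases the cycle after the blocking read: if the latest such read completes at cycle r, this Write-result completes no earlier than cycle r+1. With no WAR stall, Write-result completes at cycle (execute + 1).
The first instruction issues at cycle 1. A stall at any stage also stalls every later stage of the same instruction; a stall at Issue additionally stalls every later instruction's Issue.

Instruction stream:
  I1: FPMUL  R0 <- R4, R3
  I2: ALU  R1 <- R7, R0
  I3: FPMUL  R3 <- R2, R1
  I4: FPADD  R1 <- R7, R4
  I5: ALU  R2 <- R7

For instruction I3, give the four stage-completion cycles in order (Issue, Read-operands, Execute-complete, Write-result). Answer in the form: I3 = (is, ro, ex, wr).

I1 -> (1, 2, 7, 8)
I2 -> (2, 9, 10, 11)  // RAW R0: wait I1 write@8
I3 -> (9, 12, 17, 18)  // struct: FPMUL busy until I1 writes@8, RAW R1: wait I2 write@11
I4 -> (12, 13, 16, 17)  // WAW R1: wait I2 write@11
I5 -> (13, 14, 15, 16)

I3 = (9, 12, 17, 18)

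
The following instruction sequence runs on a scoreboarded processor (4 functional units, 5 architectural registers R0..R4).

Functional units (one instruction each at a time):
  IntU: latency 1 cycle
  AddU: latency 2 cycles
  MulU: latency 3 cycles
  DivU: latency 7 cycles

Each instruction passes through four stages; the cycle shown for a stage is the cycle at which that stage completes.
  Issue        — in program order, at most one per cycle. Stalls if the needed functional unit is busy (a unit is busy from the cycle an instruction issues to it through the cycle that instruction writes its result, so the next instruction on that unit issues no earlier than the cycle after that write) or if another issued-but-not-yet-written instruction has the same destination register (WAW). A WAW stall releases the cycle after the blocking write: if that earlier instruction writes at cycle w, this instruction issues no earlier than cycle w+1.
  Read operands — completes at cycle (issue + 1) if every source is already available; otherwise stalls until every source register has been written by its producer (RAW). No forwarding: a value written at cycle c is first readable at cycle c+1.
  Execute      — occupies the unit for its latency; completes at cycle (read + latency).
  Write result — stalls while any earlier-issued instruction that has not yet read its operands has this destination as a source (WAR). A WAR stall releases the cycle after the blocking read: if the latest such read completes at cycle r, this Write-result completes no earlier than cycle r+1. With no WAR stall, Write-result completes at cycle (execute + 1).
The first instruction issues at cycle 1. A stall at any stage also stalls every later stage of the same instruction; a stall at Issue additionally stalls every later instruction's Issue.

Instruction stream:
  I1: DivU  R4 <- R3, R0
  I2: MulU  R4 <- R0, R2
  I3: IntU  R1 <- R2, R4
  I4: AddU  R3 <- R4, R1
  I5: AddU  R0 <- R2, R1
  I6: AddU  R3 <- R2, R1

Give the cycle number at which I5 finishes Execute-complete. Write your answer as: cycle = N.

cycle = 27

c1: I1→DivU
c2: I1 RO
c9: I1 EX
c10: I1 WR R4
c11: I2→MulU
c12: I2 RO, I3→IntU
c13: I4→AddU
c15: I2 EX
c16: I2 WR R4
c17: I3 RO
c18: I3 EX
c19: I3 WR R1
c20: I4 RO
c22: I4 EX
c23: I4 WR R3
c24: I5→AddU
c25: I5 RO
c27: I5 EX
c28: I5 WR R0
c29: I6→AddU
c30: I6 RO
c32: I6 EX
c33: I6 WR R3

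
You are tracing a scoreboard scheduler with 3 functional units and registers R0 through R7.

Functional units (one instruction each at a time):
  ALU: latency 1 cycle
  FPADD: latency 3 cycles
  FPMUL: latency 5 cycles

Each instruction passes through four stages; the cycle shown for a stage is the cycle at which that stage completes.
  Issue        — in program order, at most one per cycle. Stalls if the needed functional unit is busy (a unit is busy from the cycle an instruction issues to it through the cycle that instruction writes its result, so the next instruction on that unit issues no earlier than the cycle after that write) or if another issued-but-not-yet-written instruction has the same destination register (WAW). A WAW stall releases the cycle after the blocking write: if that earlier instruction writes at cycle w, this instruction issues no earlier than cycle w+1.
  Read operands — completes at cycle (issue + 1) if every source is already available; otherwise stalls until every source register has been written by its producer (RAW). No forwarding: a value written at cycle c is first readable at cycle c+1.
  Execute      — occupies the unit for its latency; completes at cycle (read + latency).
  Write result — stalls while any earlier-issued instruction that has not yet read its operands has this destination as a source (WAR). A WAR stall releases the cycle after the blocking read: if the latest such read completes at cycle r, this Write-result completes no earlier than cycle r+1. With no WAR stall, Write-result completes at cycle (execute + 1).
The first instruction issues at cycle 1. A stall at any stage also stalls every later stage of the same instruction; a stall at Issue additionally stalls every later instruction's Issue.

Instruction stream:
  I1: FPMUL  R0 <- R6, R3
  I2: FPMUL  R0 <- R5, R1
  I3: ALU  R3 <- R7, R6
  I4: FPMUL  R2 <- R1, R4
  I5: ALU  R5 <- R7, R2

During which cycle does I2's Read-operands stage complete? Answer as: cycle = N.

cycle = 10

c1: I1→FPMUL
c2: I1 RO
c7: I1 EX
c8: I1 WR R0
c9: I2→FPMUL
c10: I2 RO, I3→ALU
c11: I3 RO
c12: I3 EX
c13: I3 WR R3
c15: I2 EX
c16: I2 WR R0
c17: I4→FPMUL
c18: I4 RO, I5→ALU
c23: I4 EX
c24: I4 WR R2
c25: I5 RO
c26: I5 EX
c27: I5 WR R5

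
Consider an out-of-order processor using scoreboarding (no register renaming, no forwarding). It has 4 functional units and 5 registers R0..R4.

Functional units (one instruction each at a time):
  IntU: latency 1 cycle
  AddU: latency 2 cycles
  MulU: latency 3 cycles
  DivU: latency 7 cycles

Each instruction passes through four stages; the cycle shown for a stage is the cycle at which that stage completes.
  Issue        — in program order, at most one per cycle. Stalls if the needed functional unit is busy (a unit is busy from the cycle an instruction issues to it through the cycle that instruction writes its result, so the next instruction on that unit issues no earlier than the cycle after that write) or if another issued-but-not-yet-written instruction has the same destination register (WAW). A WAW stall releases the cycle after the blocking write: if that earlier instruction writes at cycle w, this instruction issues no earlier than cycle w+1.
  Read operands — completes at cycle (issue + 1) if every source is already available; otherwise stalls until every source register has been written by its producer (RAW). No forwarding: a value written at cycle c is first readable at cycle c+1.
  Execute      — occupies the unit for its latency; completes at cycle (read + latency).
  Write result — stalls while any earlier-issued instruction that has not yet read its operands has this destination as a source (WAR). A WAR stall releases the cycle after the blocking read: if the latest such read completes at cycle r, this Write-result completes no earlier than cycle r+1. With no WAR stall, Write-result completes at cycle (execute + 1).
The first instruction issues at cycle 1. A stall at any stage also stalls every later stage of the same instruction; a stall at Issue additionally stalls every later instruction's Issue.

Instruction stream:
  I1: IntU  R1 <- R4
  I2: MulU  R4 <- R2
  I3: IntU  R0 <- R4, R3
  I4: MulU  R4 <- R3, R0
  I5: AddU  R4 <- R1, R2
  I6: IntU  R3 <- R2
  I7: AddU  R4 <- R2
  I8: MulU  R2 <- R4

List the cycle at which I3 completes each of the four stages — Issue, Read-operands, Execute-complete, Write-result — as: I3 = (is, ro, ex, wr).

I1: IS=1 RO=2 EX=3 WR=4
I2: IS=2 RO=3 EX=6 WR=7
I3: IS=5 RO=8 EX=9 WR=10  [struct: IntU busy until I1 writes@4; RAW R4: wait I2 write@7]
I4: IS=8 RO=11 EX=14 WR=15  [struct: MulU busy until I2 writes@7; RAW R0: wait I3 write@10]
I5: IS=16 RO=17 EX=19 WR=20  [WAW R4: wait I4 write@15]
I6: IS=17 RO=18 EX=19 WR=20
I7: IS=21 RO=22 EX=24 WR=25  [struct: AddU busy until I5 writes@20]
I8: IS=22 RO=26 EX=29 WR=30  [RAW R4: wait I7 write@25]

I3 = (5, 8, 9, 10)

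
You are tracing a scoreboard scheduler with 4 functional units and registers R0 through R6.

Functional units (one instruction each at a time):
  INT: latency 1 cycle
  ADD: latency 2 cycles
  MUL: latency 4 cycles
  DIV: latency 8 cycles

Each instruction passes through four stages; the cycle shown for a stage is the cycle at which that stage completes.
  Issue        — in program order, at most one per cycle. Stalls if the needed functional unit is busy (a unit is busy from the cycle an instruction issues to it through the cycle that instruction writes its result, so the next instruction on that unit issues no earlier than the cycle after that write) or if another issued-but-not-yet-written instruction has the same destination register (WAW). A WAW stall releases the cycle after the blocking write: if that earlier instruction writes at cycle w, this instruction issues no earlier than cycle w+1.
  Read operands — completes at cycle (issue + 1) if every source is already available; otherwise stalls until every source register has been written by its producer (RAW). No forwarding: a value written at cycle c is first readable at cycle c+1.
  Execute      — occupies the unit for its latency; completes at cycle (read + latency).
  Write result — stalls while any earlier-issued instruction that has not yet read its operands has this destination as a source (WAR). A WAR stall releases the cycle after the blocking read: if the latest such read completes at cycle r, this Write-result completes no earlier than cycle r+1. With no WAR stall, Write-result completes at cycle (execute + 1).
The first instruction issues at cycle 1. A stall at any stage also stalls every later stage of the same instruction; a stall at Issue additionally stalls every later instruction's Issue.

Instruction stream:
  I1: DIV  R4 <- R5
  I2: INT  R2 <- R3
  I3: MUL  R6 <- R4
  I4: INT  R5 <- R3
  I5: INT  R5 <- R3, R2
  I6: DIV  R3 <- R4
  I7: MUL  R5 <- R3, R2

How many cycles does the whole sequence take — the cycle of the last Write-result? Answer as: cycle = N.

cycle = 28

1) issue 1, read 2, done 10, write 11
2) issue 2, read 3, done 4, write 5
3) issue 3, read 12, done 16, write 17  <RAW R4: wait I1 write@11>
4) issue 6, read 7, done 8, write 9  <struct: INT busy until I2 writes@5>
5) issue 10, read 11, done 12, write 13  <struct: INT busy until I4 writes@9>
6) issue 12, read 13, done 21, write 22  <struct: DIV busy until I1 writes@11>
7) issue 18, read 23, done 27, write 28  <struct: MUL busy until I3 writes@17 / RAW R3: wait I6 write@22>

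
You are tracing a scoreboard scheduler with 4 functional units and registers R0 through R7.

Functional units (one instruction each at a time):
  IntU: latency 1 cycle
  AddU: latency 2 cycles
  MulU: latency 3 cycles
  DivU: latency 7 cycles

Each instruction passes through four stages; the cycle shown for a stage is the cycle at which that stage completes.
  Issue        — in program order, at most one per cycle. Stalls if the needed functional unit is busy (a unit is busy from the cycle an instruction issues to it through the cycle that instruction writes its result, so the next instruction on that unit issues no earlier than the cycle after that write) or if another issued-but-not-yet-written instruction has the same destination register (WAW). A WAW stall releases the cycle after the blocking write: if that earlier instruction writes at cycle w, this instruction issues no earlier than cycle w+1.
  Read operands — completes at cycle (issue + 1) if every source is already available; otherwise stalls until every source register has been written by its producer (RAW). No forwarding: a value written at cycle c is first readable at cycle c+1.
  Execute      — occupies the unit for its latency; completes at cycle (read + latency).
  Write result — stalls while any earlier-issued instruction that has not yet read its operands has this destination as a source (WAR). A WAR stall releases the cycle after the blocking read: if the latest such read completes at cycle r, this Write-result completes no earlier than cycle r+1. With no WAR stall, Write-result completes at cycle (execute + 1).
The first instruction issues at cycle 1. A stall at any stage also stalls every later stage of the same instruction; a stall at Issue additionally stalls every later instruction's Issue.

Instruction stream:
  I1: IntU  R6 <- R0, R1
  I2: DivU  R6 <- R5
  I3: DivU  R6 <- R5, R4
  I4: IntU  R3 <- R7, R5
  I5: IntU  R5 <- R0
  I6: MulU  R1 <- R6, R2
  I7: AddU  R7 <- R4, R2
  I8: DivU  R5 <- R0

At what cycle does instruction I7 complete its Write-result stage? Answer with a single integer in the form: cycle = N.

cycle = 26

1) issue 1, read 2, done 3, write 4
2) issue 5, read 6, done 13, write 14  <WAW R6: wait I1 write@4>
3) issue 15, read 16, done 23, write 24  <struct: DivU busy until I2 writes@14>
4) issue 16, read 17, done 18, write 19
5) issue 20, read 21, done 22, write 23  <struct: IntU busy until I4 writes@19>
6) issue 21, read 25, done 28, write 29  <RAW R6: wait I3 write@24>
7) issue 22, read 23, done 25, write 26
8) issue 25, read 26, done 33, write 34  <struct: DivU busy until I3 writes@24>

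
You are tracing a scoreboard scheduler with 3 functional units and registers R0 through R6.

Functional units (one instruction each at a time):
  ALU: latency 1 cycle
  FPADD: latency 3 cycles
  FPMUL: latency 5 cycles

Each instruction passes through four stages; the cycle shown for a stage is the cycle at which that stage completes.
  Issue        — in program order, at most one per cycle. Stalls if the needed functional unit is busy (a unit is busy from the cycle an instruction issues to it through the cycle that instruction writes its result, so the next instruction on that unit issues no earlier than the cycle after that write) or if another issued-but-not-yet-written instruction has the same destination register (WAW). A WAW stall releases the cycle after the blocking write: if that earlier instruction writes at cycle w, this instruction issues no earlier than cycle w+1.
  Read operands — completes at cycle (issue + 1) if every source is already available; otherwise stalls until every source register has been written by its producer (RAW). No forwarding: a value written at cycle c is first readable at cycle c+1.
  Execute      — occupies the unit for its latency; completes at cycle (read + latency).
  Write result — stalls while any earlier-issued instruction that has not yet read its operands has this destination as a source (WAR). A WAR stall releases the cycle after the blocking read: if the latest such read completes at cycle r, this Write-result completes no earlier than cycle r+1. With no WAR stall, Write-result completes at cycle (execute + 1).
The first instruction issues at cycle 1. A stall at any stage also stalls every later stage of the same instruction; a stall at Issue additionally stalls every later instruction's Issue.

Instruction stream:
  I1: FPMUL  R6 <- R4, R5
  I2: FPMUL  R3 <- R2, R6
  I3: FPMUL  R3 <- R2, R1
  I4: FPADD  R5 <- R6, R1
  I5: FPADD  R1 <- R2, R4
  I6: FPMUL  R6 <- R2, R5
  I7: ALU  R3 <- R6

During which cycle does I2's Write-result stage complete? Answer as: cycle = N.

cycle = 16

[1] I1 issues→FPMUL
[2] I1 reads
[7] I1 exec-done
[8] I1 writes R6
[9] I2 issues→FPMUL
[10] I2 reads
[15] I2 exec-done
[16] I2 writes R3
[17] I3 issues→FPMUL
[18] I3 reads | I4 issues→FPADD
[19] I4 reads
[22] I4 exec-done
[23] I3 exec-done | I4 writes R5
[24] I3 writes R3 | I5 issues→FPADD
[25] I5 reads | I6 issues→FPMUL
[26] I6 reads | I7 issues→ALU
[28] I5 exec-done
[29] I5 writes R1
[31] I6 exec-done
[32] I6 writes R6
[33] I7 reads
[34] I7 exec-done
[35] I7 writes R3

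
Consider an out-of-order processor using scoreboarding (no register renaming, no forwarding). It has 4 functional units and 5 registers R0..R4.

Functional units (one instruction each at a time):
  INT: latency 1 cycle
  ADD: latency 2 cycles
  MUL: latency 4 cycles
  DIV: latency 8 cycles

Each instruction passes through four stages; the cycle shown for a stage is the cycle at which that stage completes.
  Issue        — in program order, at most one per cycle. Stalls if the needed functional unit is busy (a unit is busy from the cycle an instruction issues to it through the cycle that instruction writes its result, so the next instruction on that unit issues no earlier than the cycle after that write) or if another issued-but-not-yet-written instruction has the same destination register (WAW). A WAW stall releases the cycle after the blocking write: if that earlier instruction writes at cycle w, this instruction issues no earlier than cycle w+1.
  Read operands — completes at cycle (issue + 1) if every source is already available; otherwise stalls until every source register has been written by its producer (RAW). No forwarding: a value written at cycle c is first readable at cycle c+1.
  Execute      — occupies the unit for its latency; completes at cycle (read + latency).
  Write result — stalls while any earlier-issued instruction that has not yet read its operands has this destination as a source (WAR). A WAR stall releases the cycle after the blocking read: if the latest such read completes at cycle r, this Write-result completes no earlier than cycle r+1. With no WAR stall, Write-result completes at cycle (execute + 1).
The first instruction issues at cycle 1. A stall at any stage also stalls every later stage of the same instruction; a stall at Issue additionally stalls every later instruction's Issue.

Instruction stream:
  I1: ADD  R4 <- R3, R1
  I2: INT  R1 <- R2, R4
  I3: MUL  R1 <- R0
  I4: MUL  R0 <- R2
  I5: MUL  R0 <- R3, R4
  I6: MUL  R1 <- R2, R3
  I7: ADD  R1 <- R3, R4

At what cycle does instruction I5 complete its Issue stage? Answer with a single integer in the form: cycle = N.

c1: I1→ADD
c2: I1 RO | I2→INT
c4: I1 EX
c5: I1 WR R4
c6: I2 RO
c7: I2 EX
c8: I2 WR R1
c9: I3→MUL
c10: I3 RO
c14: I3 EX
c15: I3 WR R1
c16: I4→MUL
c17: I4 RO
c21: I4 EX
c22: I4 WR R0
c23: I5→MUL
c24: I5 RO
c28: I5 EX
c29: I5 WR R0
c30: I6→MUL
c31: I6 RO
c35: I6 EX
c36: I6 WR R1
c37: I7→ADD
c38: I7 RO
c40: I7 EX
c41: I7 WR R1

cycle = 23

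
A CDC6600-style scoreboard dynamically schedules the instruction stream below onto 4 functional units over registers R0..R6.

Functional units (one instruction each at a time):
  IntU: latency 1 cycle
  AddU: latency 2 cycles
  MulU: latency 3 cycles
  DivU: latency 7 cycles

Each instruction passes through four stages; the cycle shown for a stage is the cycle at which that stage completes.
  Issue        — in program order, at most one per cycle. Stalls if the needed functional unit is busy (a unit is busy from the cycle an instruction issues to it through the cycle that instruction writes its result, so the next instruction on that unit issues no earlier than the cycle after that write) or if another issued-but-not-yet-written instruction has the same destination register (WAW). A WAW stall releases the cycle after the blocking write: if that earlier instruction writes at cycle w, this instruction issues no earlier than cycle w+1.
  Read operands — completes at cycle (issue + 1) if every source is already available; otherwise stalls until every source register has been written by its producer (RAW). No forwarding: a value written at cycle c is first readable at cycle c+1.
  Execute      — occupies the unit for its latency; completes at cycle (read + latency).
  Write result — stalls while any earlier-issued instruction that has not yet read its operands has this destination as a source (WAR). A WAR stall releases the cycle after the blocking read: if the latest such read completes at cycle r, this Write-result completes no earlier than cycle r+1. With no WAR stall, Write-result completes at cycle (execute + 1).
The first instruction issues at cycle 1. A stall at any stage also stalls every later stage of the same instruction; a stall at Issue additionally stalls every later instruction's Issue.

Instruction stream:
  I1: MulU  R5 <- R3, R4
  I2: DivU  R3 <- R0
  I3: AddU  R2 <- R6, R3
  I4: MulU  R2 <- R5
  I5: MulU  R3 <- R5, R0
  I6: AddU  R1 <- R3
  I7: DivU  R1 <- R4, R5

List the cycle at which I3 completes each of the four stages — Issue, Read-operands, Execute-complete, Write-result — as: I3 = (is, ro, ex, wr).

I3 = (3, 12, 14, 15)

  I1 | 1 | 2 | 5 | 6
  I2 | 2 | 3 | 10 | 11
  I3 | 3 | 12 | 14 | 15   RAW R3: wait I2 write@11
  I4 | 16 | 17 | 20 | 21   WAW R2: wait I3 write@15
  I5 | 22 | 23 | 26 | 27   struct: MulU busy until I4 writes@21
  I6 | 23 | 28 | 30 | 31   RAW R3: wait I5 write@27
  I7 | 32 | 33 | 40 | 41   WAW R1: wait I6 write@31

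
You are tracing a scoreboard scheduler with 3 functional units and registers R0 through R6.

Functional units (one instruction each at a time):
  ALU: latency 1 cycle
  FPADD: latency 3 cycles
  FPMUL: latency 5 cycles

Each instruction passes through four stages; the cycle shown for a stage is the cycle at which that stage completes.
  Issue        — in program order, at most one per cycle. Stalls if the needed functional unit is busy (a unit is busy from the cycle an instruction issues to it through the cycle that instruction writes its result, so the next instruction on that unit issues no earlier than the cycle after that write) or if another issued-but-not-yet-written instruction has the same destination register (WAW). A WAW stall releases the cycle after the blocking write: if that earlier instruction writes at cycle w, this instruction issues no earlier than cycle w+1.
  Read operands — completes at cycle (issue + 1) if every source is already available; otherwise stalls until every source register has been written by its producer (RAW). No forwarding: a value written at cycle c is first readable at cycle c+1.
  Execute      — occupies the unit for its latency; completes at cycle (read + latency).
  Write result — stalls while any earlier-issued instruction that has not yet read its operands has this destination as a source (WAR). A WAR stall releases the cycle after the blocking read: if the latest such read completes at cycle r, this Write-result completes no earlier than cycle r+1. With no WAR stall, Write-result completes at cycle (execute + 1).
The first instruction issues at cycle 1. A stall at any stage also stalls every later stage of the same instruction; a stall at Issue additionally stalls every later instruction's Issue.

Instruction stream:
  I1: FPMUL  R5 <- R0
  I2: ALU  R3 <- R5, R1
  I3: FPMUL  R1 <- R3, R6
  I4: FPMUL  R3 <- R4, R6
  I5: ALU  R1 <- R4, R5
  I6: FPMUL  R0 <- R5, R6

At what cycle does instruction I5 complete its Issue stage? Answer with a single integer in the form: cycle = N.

cycle = 20

I1: IS=1 RO=2 EX=7 WR=8
I2: IS=2 RO=9 EX=10 WR=11  [RAW R5: wait I1 write@8]
I3: IS=9 RO=12 EX=17 WR=18  [struct: FPMUL busy until I1 writes@8; RAW R3: wait I2 write@11]
I4: IS=19 RO=20 EX=25 WR=26  [struct: FPMUL busy until I3 writes@18]
I5: IS=20 RO=21 EX=22 WR=23
I6: IS=27 RO=28 EX=33 WR=34  [struct: FPMUL busy until I4 writes@26]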